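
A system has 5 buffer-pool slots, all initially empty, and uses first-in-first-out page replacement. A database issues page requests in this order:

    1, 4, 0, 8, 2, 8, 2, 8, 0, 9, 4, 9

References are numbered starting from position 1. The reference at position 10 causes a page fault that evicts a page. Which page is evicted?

1

pos 1: 1: miss, frames [1]
pos 2: 4: miss, frames [1, 4]
pos 3: 0: miss, frames [1, 4, 0]
pos 4: 8: miss, frames [1, 4, 0, 8]
pos 5: 2: miss, frames [1, 4, 0, 8, 2]
pos 6: 8: hit
pos 7: 2: hit
pos 8: 8: hit
pos 9: 0: hit
pos 10: 9: miss, evict 1, frames [4, 0, 8, 2, 9]
At position 10, page 1 is evicted.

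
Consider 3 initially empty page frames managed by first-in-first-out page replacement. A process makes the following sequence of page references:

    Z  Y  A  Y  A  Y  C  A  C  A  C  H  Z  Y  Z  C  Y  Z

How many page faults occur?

8

Z: fault, frames {Z}
Y: fault, frames {Z,Y}
A: fault, frames {Z,Y,A}
Y: hit
A: hit
Y: hit
C: fault, evict Z, frames {Y,A,C}
A: hit
C: hit
A: hit
C: hit
H: fault, evict Y, frames {A,C,H}
Z: fault, evict A, frames {C,H,Z}
Y: fault, evict C, frames {H,Z,Y}
Z: hit
C: fault, evict H, frames {Z,Y,C}
Y: hit
Z: hit
Page faults: 8.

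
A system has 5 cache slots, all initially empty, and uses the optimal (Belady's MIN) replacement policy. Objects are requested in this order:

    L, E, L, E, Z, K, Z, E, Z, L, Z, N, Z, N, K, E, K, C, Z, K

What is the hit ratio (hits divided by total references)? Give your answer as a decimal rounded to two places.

0.70

L: miss, frames [L]
E: miss, frames [L, E]
L: hit
E: hit
Z: miss, frames [L, E, Z]
K: miss, frames [L, E, Z, K]
Z: hit
E: hit
Z: hit
L: hit
Z: hit
N: miss, frames [L, E, Z, K, N]
Z: hit
N: hit
K: hit
E: hit
K: hit
C: miss, evict N, frames [L, E, Z, K, C]
Z: hit
K: hit
Hits: 14 of 20 references → 14/20 = 0.7000.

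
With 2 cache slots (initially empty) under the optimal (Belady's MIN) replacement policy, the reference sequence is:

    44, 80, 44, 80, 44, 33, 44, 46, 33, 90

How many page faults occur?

44 -> fault, frames (44)
80 -> fault, frames (44 80)
44 -> hit
80 -> hit
44 -> hit
33 -> fault, evict 80, frames (44 33)
44 -> hit
46 -> fault, evict 44, frames (33 46)
33 -> hit
90 -> fault, evict 46, frames (33 90)
Page faults: 5.

5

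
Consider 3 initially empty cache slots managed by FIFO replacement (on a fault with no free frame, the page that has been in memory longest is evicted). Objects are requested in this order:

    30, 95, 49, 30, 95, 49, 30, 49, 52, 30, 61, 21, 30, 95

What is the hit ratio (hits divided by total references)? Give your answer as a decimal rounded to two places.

0.43

30 → miss, frames {30}
95 → miss, frames {30,95}
49 → miss, frames {30,95,49}
30 → hit
95 → hit
49 → hit
30 → hit
49 → hit
52 → miss, evict 30, frames {95,49,52}
30 → miss, evict 95, frames {49,52,30}
61 → miss, evict 49, frames {52,30,61}
21 → miss, evict 52, frames {30,61,21}
30 → hit
95 → miss, evict 30, frames {61,21,95}
Hits: 6 of 14 references → 6/14 = 0.4286.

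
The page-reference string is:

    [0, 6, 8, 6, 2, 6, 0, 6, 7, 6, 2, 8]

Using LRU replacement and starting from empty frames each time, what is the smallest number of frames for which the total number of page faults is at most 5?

f=1: 12 faults
f=2: 8 faults
f=3: 8 faults
f=4: 6 faults
f=5: 5 faults
Smallest f with faults ≤ 5 is 5.

5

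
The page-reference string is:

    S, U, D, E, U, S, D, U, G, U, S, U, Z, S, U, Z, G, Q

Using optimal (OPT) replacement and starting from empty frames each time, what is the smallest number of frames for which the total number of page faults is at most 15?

2

f=1: 18 faults
f=2: 12 faults
f=3: 9 faults
f=4: 7 faults
f=5: 7 faults
f=6: 7 faults
f=7: 7 faults
Smallest f with faults ≤ 15 is 2.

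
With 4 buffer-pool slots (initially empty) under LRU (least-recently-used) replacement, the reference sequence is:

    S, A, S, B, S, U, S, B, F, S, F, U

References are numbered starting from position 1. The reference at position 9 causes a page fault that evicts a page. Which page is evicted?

pos 1: S → miss, frames (S)
pos 2: A → miss, frames (S A)
pos 3: S → hit
pos 4: B → miss, frames (A S B)
pos 5: S → hit
pos 6: U → miss, frames (A B S U)
pos 7: S → hit
pos 8: B → hit
pos 9: F → miss, evict A, frames (U S B F)
At position 9, page A is evicted.

A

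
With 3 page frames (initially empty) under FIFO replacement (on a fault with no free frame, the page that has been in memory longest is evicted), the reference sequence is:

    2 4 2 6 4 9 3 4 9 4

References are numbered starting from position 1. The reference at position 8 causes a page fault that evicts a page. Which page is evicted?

6

pos 1: 2: miss, frames {2}
pos 2: 4: miss, frames {2,4}
pos 3: 2: hit
pos 4: 6: miss, frames {2,4,6}
pos 5: 4: hit
pos 6: 9: miss, evict 2, frames {4,6,9}
pos 7: 3: miss, evict 4, frames {6,9,3}
pos 8: 4: miss, evict 6, frames {9,3,4}
At position 8, page 6 is evicted.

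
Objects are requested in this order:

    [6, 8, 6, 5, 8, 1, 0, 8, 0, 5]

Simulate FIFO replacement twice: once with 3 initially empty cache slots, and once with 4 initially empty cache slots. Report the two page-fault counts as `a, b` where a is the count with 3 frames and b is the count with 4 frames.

3 frames: F F . F . F F F . F → 7 faults.
4 frames: F F . F . F F . . . → 5 faults.
5 < 7: adding a frame reduced faults, as is typical.

7, 5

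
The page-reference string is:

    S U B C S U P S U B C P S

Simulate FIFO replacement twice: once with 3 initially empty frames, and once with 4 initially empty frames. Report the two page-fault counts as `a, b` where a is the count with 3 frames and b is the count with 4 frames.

3 frames: F F F F F F F . . F F . F → 10 faults.
4 frames: F F F F . . F F F F F F F → 11 faults.
11 > 10: adding a frame increased faults — Belady's anomaly.

10, 11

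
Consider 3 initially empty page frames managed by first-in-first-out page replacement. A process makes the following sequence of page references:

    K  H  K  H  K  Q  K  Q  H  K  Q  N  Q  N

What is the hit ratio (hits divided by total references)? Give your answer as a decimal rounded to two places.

K → fault, frames (K)
H → fault, frames (K H)
K → hit
H → hit
K → hit
Q → fault, frames (K H Q)
K → hit
Q → hit
H → hit
K → hit
Q → hit
N → fault, evict K, frames (H Q N)
Q → hit
N → hit
Hits: 10 of 14 references → 10/14 = 0.7143.

0.71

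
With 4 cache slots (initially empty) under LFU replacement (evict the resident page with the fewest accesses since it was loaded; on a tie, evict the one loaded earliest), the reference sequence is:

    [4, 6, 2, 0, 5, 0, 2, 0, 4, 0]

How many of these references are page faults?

6

4: fault, frames [4]
6: fault, frames [4, 6]
2: fault, frames [4, 6, 2]
0: fault, frames [4, 6, 2, 0]
5: fault, evict 4, frames [6, 2, 0, 5]
0: hit
2: hit
0: hit
4: fault, evict 6, frames [2, 0, 5, 4]
0: hit
Page faults: 6.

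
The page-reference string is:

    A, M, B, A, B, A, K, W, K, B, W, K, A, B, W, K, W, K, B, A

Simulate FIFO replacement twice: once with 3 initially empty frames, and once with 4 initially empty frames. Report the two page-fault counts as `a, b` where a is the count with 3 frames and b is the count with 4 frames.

10, 6

3 frames: F F F . . . F F . . . . F F . F F . . F → 10 faults.
4 frames: F F F . . . F F . . . . F . . . . . . . → 6 faults.
6 < 10: adding a frame reduced faults, as is typical.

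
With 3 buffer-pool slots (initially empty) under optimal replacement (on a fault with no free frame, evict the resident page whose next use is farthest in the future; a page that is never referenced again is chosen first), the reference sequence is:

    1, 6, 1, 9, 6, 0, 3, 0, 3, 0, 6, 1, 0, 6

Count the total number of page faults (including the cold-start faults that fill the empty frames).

6

1 → fault, frames [1]
6 → fault, frames [1, 6]
1 → hit
9 → fault, frames [1, 6, 9]
6 → hit
0 → fault, evict 9, frames [1, 6, 0]
3 → fault, evict 1, frames [6, 0, 3]
0 → hit
3 → hit
0 → hit
6 → hit
1 → fault, evict 3, frames [6, 0, 1]
0 → hit
6 → hit
Page faults: 6.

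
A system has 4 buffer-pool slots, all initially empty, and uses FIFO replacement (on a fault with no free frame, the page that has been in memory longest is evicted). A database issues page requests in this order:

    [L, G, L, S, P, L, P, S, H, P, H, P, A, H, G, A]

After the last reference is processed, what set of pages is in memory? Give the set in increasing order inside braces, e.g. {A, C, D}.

L → miss, frames {L}
G → miss, frames {L,G}
L → hit
S → miss, frames {L,G,S}
P → miss, frames {L,G,S,P}
L → hit
P → hit
S → hit
H → miss, evict L, frames {G,S,P,H}
P → hit
H → hit
P → hit
A → miss, evict G, frames {S,P,H,A}
H → hit
G → miss, evict S, frames {P,H,A,G}
A → hit

{A, G, H, P}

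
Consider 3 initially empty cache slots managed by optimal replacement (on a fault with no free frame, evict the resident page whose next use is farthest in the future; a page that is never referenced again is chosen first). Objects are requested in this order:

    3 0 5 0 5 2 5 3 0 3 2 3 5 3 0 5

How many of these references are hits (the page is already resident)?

3: miss, frames (3)
0: miss, frames (3 0)
5: miss, frames (3 0 5)
0: hit
5: hit
2: miss, evict 0, frames (3 5 2)
5: hit
3: hit
0: miss, evict 5, frames (3 2 0)
3: hit
2: hit
3: hit
5: miss, evict 2, frames (3 0 5)
3: hit
0: hit
5: hit
Hits: 10.

10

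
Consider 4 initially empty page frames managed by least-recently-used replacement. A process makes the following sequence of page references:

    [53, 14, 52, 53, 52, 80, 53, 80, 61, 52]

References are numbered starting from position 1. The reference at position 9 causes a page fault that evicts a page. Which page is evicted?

14

pos 1: 53: fault, frames {53}
pos 2: 14: fault, frames {53,14}
pos 3: 52: fault, frames {53,14,52}
pos 4: 53: hit
pos 5: 52: hit
pos 6: 80: fault, frames {14,53,52,80}
pos 7: 53: hit
pos 8: 80: hit
pos 9: 61: fault, evict 14, frames {52,53,80,61}
At position 9, page 14 is evicted.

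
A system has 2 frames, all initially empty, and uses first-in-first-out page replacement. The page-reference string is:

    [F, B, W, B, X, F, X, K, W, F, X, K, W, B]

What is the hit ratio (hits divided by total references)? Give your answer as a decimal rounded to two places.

F: fault, frames [F]
B: fault, frames [F, B]
W: fault, evict F, frames [B, W]
B: hit
X: fault, evict B, frames [W, X]
F: fault, evict W, frames [X, F]
X: hit
K: fault, evict X, frames [F, K]
W: fault, evict F, frames [K, W]
F: fault, evict K, frames [W, F]
X: fault, evict W, frames [F, X]
K: fault, evict F, frames [X, K]
W: fault, evict X, frames [K, W]
B: fault, evict K, frames [W, B]
Hits: 2 of 14 references → 2/14 = 0.1429.

0.14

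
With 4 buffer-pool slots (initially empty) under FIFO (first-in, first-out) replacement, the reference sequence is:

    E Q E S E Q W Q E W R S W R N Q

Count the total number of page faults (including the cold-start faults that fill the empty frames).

7

E → fault, frames [E]
Q → fault, frames [E, Q]
E → hit
S → fault, frames [E, Q, S]
E → hit
Q → hit
W → fault, frames [E, Q, S, W]
Q → hit
E → hit
W → hit
R → fault, evict E, frames [Q, S, W, R]
S → hit
W → hit
R → hit
N → fault, evict Q, frames [S, W, R, N]
Q → fault, evict S, frames [W, R, N, Q]
Page faults: 7.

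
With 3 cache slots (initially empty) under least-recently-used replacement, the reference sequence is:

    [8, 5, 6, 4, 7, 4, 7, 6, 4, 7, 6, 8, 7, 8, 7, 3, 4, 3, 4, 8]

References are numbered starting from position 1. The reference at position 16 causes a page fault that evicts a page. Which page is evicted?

pos 1: 8 → miss, frames (8)
pos 2: 5 → miss, frames (8 5)
pos 3: 6 → miss, frames (8 5 6)
pos 4: 4 → miss, evict 8, frames (5 6 4)
pos 5: 7 → miss, evict 5, frames (6 4 7)
pos 6: 4 → hit
pos 7: 7 → hit
pos 8: 6 → hit
pos 9: 4 → hit
pos 10: 7 → hit
pos 11: 6 → hit
pos 12: 8 → miss, evict 4, frames (7 6 8)
pos 13: 7 → hit
pos 14: 8 → hit
pos 15: 7 → hit
pos 16: 3 → miss, evict 6, frames (8 7 3)
At position 16, page 6 is evicted.

6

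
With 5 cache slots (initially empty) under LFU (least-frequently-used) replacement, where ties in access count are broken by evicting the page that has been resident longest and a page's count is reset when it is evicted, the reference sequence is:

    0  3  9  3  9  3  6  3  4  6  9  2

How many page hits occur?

6

0 -> miss, frames (0)
3 -> miss, frames (0 3)
9 -> miss, frames (0 3 9)
3 -> hit
9 -> hit
3 -> hit
6 -> miss, frames (0 3 9 6)
3 -> hit
4 -> miss, frames (0 3 9 6 4)
6 -> hit
9 -> hit
2 -> miss, evict 0, frames (3 9 6 4 2)
Hits: 6.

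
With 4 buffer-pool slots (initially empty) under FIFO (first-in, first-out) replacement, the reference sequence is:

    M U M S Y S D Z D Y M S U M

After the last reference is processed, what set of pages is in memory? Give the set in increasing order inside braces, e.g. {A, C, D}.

M: miss, frames {M}
U: miss, frames {M,U}
M: hit
S: miss, frames {M,U,S}
Y: miss, frames {M,U,S,Y}
S: hit
D: miss, evict M, frames {U,S,Y,D}
Z: miss, evict U, frames {S,Y,D,Z}
D: hit
Y: hit
M: miss, evict S, frames {Y,D,Z,M}
S: miss, evict Y, frames {D,Z,M,S}
U: miss, evict D, frames {Z,M,S,U}
M: hit

{M, S, U, Z}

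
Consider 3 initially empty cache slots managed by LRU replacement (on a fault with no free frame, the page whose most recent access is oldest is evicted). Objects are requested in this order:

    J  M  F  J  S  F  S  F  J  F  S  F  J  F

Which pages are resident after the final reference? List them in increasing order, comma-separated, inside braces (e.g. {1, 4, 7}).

{F, J, S}

J: fault, frames {J}
M: fault, frames {J,M}
F: fault, frames {J,M,F}
J: hit
S: fault, evict M, frames {F,J,S}
F: hit
S: hit
F: hit
J: hit
F: hit
S: hit
F: hit
J: hit
F: hit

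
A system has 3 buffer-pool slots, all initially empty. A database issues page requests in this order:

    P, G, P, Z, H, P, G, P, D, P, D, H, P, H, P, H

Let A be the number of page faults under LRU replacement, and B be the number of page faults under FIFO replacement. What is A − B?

Under LRU: F F . F F . F . F . . F . . . . → 7 faults.
Under FIFO: F F . F F F F . F . . F F . . . → 9 faults.
A − B = 7 − 9 = -2.

-2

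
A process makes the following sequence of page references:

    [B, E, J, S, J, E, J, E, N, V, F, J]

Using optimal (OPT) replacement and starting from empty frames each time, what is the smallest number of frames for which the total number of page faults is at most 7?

f=1: 12 faults
f=2: 8 faults
f=3: 7 faults
f=4: 7 faults
f=5: 7 faults
f=6: 7 faults
f=7: 7 faults
Smallest f with faults ≤ 7 is 3.

3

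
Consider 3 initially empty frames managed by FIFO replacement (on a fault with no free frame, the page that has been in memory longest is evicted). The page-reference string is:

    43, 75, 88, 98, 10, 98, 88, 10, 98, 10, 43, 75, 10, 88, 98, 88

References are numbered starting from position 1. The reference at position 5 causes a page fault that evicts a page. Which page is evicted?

pos 1: 43: miss, frames {43}
pos 2: 75: miss, frames {43,75}
pos 3: 88: miss, frames {43,75,88}
pos 4: 98: miss, evict 43, frames {75,88,98}
pos 5: 10: miss, evict 75, frames {88,98,10}
At position 5, page 75 is evicted.

75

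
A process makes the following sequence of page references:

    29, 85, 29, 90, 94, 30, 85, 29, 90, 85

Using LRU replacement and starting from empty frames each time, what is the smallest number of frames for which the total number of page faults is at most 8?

f=1: 10 faults
f=2: 9 faults
f=3: 8 faults
f=4: 8 faults
f=5: 5 faults
Smallest f with faults ≤ 8 is 3.

3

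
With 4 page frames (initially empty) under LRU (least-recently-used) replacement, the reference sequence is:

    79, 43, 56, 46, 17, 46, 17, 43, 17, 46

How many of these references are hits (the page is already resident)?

5

79: fault, frames [79]
43: fault, frames [79, 43]
56: fault, frames [79, 43, 56]
46: fault, frames [79, 43, 56, 46]
17: fault, evict 79, frames [43, 56, 46, 17]
46: hit
17: hit
43: hit
17: hit
46: hit
Hits: 5.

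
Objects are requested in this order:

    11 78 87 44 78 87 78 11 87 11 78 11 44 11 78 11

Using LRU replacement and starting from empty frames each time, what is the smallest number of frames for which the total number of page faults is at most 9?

3

f=1: 16 faults
f=2: 11 faults
f=3: 6 faults
f=4: 4 faults
Smallest f with faults ≤ 9 is 3.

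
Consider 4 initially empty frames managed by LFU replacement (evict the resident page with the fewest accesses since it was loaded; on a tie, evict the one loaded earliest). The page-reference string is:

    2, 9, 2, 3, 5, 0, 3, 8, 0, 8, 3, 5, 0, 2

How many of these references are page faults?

8

2: fault, frames (2)
9: fault, frames (2 9)
2: hit
3: fault, frames (2 9 3)
5: fault, frames (2 9 3 5)
0: fault, evict 9, frames (2 3 5 0)
3: hit
8: fault, evict 5, frames (2 3 0 8)
0: hit
8: hit
3: hit
5: fault, evict 2, frames (3 0 8 5)
0: hit
2: fault, evict 5, frames (3 0 8 2)
Page faults: 8.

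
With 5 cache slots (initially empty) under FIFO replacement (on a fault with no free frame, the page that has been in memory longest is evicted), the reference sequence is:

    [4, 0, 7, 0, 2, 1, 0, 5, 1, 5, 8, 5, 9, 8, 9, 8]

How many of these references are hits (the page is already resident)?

4: miss, frames {4}
0: miss, frames {4,0}
7: miss, frames {4,0,7}
0: hit
2: miss, frames {4,0,7,2}
1: miss, frames {4,0,7,2,1}
0: hit
5: miss, evict 4, frames {0,7,2,1,5}
1: hit
5: hit
8: miss, evict 0, frames {7,2,1,5,8}
5: hit
9: miss, evict 7, frames {2,1,5,8,9}
8: hit
9: hit
8: hit
Hits: 8.

8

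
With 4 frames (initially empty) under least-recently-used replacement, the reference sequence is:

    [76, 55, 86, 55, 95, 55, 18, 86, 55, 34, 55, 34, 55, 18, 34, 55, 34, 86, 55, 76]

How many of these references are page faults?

76: fault, frames [76]
55: fault, frames [76, 55]
86: fault, frames [76, 55, 86]
55: hit
95: fault, frames [76, 86, 55, 95]
55: hit
18: fault, evict 76, frames [86, 95, 55, 18]
86: hit
55: hit
34: fault, evict 95, frames [18, 86, 55, 34]
55: hit
34: hit
55: hit
18: hit
34: hit
55: hit
34: hit
86: hit
55: hit
76: fault, evict 18, frames [34, 86, 55, 76]
Page faults: 7.

7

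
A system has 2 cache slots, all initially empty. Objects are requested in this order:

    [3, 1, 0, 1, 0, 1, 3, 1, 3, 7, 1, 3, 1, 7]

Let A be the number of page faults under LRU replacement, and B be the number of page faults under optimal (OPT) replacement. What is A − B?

1

Under LRU: F F F . . . F . . F F F . F → 8 faults.
Under OPT: F F F . . . F . . F . F . F → 7 faults.
A − B = 8 − 7 = 1.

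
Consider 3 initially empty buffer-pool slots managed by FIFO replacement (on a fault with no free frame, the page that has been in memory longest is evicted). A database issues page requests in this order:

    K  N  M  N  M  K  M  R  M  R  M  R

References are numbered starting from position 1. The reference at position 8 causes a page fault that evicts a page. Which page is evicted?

K

pos 1: K: miss, frames {K}
pos 2: N: miss, frames {K,N}
pos 3: M: miss, frames {K,N,M}
pos 4: N: hit
pos 5: M: hit
pos 6: K: hit
pos 7: M: hit
pos 8: R: miss, evict K, frames {N,M,R}
At position 8, page K is evicted.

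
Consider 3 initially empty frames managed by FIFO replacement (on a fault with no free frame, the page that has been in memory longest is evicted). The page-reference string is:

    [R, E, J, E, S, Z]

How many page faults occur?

5

R: fault, frames [R]
E: fault, frames [R, E]
J: fault, frames [R, E, J]
E: hit
S: fault, evict R, frames [E, J, S]
Z: fault, evict E, frames [J, S, Z]
Page faults: 5.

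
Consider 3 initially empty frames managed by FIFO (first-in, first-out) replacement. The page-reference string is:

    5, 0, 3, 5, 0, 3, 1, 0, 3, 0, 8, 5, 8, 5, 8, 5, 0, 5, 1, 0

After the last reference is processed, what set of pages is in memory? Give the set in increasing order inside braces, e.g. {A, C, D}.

5 → miss, frames (5)
0 → miss, frames (5 0)
3 → miss, frames (5 0 3)
5 → hit
0 → hit
3 → hit
1 → miss, evict 5, frames (0 3 1)
0 → hit
3 → hit
0 → hit
8 → miss, evict 0, frames (3 1 8)
5 → miss, evict 3, frames (1 8 5)
8 → hit
5 → hit
8 → hit
5 → hit
0 → miss, evict 1, frames (8 5 0)
5 → hit
1 → miss, evict 8, frames (5 0 1)
0 → hit

{0, 1, 5}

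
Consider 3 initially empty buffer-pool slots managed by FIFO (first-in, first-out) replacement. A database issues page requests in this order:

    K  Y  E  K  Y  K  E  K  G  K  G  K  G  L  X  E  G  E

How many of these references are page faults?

9

K: miss, frames [K]
Y: miss, frames [K, Y]
E: miss, frames [K, Y, E]
K: hit
Y: hit
K: hit
E: hit
K: hit
G: miss, evict K, frames [Y, E, G]
K: miss, evict Y, frames [E, G, K]
G: hit
K: hit
G: hit
L: miss, evict E, frames [G, K, L]
X: miss, evict G, frames [K, L, X]
E: miss, evict K, frames [L, X, E]
G: miss, evict L, frames [X, E, G]
E: hit
Page faults: 9.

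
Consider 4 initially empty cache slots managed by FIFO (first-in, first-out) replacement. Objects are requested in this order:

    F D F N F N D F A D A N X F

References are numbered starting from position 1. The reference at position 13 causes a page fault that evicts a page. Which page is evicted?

F

pos 1: F -> fault, frames (F)
pos 2: D -> fault, frames (F D)
pos 3: F -> hit
pos 4: N -> fault, frames (F D N)
pos 5: F -> hit
pos 6: N -> hit
pos 7: D -> hit
pos 8: F -> hit
pos 9: A -> fault, frames (F D N A)
pos 10: D -> hit
pos 11: A -> hit
pos 12: N -> hit
pos 13: X -> fault, evict F, frames (D N A X)
At position 13, page F is evicted.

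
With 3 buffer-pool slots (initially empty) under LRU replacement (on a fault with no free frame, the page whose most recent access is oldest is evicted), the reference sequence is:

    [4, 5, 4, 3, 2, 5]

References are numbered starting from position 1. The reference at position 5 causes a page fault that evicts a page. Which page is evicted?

pos 1: 4 → miss, frames (4)
pos 2: 5 → miss, frames (4 5)
pos 3: 4 → hit
pos 4: 3 → miss, frames (5 4 3)
pos 5: 2 → miss, evict 5, frames (4 3 2)
At position 5, page 5 is evicted.

5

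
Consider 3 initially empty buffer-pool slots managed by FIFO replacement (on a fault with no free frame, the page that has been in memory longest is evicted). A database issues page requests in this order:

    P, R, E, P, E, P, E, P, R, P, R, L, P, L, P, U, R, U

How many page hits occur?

P → fault, frames (P)
R → fault, frames (P R)
E → fault, frames (P R E)
P → hit
E → hit
P → hit
E → hit
P → hit
R → hit
P → hit
R → hit
L → fault, evict P, frames (R E L)
P → fault, evict R, frames (E L P)
L → hit
P → hit
U → fault, evict E, frames (L P U)
R → fault, evict L, frames (P U R)
U → hit
Hits: 11.

11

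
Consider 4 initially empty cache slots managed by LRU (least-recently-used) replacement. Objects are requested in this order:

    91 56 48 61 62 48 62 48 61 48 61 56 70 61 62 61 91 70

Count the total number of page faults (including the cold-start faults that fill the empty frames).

91 -> miss, frames [91]
56 -> miss, frames [91, 56]
48 -> miss, frames [91, 56, 48]
61 -> miss, frames [91, 56, 48, 61]
62 -> miss, evict 91, frames [56, 48, 61, 62]
48 -> hit
62 -> hit
48 -> hit
61 -> hit
48 -> hit
61 -> hit
56 -> hit
70 -> miss, evict 62, frames [48, 61, 56, 70]
61 -> hit
62 -> miss, evict 48, frames [56, 70, 61, 62]
61 -> hit
91 -> miss, evict 56, frames [70, 62, 61, 91]
70 -> hit
Page faults: 8.

8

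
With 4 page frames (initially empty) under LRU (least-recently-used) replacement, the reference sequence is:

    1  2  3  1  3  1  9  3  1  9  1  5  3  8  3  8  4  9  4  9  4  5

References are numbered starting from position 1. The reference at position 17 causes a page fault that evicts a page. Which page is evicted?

1

pos 1: 1: miss, frames {1}
pos 2: 2: miss, frames {1,2}
pos 3: 3: miss, frames {1,2,3}
pos 4: 1: hit
pos 5: 3: hit
pos 6: 1: hit
pos 7: 9: miss, frames {2,3,1,9}
pos 8: 3: hit
pos 9: 1: hit
pos 10: 9: hit
pos 11: 1: hit
pos 12: 5: miss, evict 2, frames {3,9,1,5}
pos 13: 3: hit
pos 14: 8: miss, evict 9, frames {1,5,3,8}
pos 15: 3: hit
pos 16: 8: hit
pos 17: 4: miss, evict 1, frames {5,3,8,4}
At position 17, page 1 is evicted.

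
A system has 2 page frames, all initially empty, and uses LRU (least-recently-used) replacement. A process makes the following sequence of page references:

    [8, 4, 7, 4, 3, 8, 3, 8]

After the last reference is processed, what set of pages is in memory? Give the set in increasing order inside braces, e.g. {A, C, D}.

{3, 8}

8: fault, frames [8]
4: fault, frames [8, 4]
7: fault, evict 8, frames [4, 7]
4: hit
3: fault, evict 7, frames [4, 3]
8: fault, evict 4, frames [3, 8]
3: hit
8: hit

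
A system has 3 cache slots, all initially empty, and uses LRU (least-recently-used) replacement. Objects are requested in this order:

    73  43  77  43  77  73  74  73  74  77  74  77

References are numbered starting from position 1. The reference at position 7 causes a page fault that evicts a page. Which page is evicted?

43

pos 1: 73: fault, frames [73]
pos 2: 43: fault, frames [73, 43]
pos 3: 77: fault, frames [73, 43, 77]
pos 4: 43: hit
pos 5: 77: hit
pos 6: 73: hit
pos 7: 74: fault, evict 43, frames [77, 73, 74]
At position 7, page 43 is evicted.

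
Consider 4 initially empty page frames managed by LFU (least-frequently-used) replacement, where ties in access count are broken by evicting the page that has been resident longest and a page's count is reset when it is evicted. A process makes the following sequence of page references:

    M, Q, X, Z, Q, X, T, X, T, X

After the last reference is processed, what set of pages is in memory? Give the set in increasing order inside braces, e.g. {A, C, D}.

M → miss, frames [M]
Q → miss, frames [M, Q]
X → miss, frames [M, Q, X]
Z → miss, frames [M, Q, X, Z]
Q → hit
X → hit
T → miss, evict M, frames [Q, X, Z, T]
X → hit
T → hit
X → hit

{Q, T, X, Z}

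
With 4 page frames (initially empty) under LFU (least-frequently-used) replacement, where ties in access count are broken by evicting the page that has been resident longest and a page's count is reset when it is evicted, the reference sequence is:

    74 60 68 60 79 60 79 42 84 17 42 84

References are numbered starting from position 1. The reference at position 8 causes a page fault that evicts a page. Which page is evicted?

74

pos 1: 74 -> miss, frames (74)
pos 2: 60 -> miss, frames (74 60)
pos 3: 68 -> miss, frames (74 60 68)
pos 4: 60 -> hit
pos 5: 79 -> miss, frames (74 60 68 79)
pos 6: 60 -> hit
pos 7: 79 -> hit
pos 8: 42 -> miss, evict 74, frames (60 68 79 42)
At position 8, page 74 is evicted.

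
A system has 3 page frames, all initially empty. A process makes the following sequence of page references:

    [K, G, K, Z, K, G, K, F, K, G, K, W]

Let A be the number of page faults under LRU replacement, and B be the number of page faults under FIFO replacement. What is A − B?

Under LRU: F F . F . . . F . . . F → 5 faults.
Under FIFO: F F . F . . . F F F . F → 7 faults.
A − B = 5 − 7 = -2.

-2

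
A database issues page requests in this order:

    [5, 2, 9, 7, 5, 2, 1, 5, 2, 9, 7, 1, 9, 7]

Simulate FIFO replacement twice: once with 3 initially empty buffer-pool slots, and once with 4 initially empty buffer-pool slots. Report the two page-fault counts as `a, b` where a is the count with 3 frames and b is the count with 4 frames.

9, 10

3 frames: F F F F F F F . . F F . . . → 9 faults.
4 frames: F F F F . . F F F F F F . . → 10 faults.
10 > 9: adding a frame increased faults — Belady's anomaly.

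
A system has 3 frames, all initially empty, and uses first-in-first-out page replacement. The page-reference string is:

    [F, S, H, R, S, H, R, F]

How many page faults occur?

5

F → miss, frames {F}
S → miss, frames {F,S}
H → miss, frames {F,S,H}
R → miss, evict F, frames {S,H,R}
S → hit
H → hit
R → hit
F → miss, evict S, frames {H,R,F}
Page faults: 5.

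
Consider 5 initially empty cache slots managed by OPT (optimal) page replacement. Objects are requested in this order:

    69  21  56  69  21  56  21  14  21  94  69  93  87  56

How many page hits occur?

69 -> miss, frames {69}
21 -> miss, frames {69,21}
56 -> miss, frames {69,21,56}
69 -> hit
21 -> hit
56 -> hit
21 -> hit
14 -> miss, frames {69,21,56,14}
21 -> hit
94 -> miss, frames {69,21,56,14,94}
69 -> hit
93 -> miss, evict 94, frames {69,21,56,14,93}
87 -> miss, evict 93, frames {69,21,56,14,87}
56 -> hit
Hits: 7.

7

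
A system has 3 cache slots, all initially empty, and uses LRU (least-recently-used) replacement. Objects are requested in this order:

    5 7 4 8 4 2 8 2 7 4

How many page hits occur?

3

5: fault, frames [5]
7: fault, frames [5, 7]
4: fault, frames [5, 7, 4]
8: fault, evict 5, frames [7, 4, 8]
4: hit
2: fault, evict 7, frames [8, 4, 2]
8: hit
2: hit
7: fault, evict 4, frames [8, 2, 7]
4: fault, evict 8, frames [2, 7, 4]
Hits: 3.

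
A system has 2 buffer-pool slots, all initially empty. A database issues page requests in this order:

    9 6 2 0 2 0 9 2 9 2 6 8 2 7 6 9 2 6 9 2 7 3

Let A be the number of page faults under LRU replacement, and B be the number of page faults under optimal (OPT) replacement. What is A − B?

Under LRU: F F F F . . F F . . F F F F F F F F F F F F → 18 faults.
Under OPT: F F F F . . F . . . F F . F F F . F . F F F → 14 faults.
A − B = 18 − 14 = 4.

4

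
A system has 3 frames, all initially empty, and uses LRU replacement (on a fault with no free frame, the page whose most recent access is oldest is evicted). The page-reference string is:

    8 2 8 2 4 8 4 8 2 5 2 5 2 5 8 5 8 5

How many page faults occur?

4

8 → miss, frames {8}
2 → miss, frames {8,2}
8 → hit
2 → hit
4 → miss, frames {8,2,4}
8 → hit
4 → hit
8 → hit
2 → hit
5 → miss, evict 4, frames {8,2,5}
2 → hit
5 → hit
2 → hit
5 → hit
8 → hit
5 → hit
8 → hit
5 → hit
Page faults: 4.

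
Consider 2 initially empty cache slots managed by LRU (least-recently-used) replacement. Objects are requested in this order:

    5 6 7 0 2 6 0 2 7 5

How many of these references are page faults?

10

5 -> miss, frames {5}
6 -> miss, frames {5,6}
7 -> miss, evict 5, frames {6,7}
0 -> miss, evict 6, frames {7,0}
2 -> miss, evict 7, frames {0,2}
6 -> miss, evict 0, frames {2,6}
0 -> miss, evict 2, frames {6,0}
2 -> miss, evict 6, frames {0,2}
7 -> miss, evict 0, frames {2,7}
5 -> miss, evict 2, frames {7,5}
Page faults: 10.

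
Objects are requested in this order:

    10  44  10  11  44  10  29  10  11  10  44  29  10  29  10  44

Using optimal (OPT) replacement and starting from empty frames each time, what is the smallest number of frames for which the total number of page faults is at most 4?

f=1: 16 faults
f=2: 9 faults
f=3: 5 faults
f=4: 4 faults
Smallest f with faults ≤ 4 is 4.

4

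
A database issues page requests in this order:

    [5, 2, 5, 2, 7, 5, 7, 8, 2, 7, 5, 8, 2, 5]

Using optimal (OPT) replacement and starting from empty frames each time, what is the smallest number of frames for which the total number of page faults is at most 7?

3

f=1: 14 faults
f=2: 8 faults
f=3: 5 faults
f=4: 4 faults
Smallest f with faults ≤ 7 is 3.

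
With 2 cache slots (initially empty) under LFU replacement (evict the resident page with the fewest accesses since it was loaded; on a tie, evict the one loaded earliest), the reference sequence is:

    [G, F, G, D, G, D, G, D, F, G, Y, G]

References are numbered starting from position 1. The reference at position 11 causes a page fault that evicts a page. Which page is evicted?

F

pos 1: G -> miss, frames {G}
pos 2: F -> miss, frames {G,F}
pos 3: G -> hit
pos 4: D -> miss, evict F, frames {G,D}
pos 5: G -> hit
pos 6: D -> hit
pos 7: G -> hit
pos 8: D -> hit
pos 9: F -> miss, evict D, frames {G,F}
pos 10: G -> hit
pos 11: Y -> miss, evict F, frames {G,Y}
At position 11, page F is evicted.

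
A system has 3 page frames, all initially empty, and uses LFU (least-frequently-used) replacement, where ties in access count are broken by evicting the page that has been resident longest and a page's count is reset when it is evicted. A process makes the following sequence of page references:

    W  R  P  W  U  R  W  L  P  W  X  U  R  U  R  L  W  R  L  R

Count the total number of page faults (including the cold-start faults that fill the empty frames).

W → miss, frames (W)
R → miss, frames (W R)
P → miss, frames (W R P)
W → hit
U → miss, evict R, frames (W P U)
R → miss, evict P, frames (W U R)
W → hit
L → miss, evict U, frames (W R L)
P → miss, evict R, frames (W L P)
W → hit
X → miss, evict L, frames (W P X)
U → miss, evict P, frames (W X U)
R → miss, evict X, frames (W U R)
U → hit
R → hit
L → miss, evict U, frames (W R L)
W → hit
R → hit
L → hit
R → hit
Page faults: 11.

11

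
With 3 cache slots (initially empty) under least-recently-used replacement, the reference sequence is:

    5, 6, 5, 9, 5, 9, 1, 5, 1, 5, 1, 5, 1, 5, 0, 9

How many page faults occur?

5 → fault, frames (5)
6 → fault, frames (5 6)
5 → hit
9 → fault, frames (6 5 9)
5 → hit
9 → hit
1 → fault, evict 6, frames (5 9 1)
5 → hit
1 → hit
5 → hit
1 → hit
5 → hit
1 → hit
5 → hit
0 → fault, evict 9, frames (1 5 0)
9 → fault, evict 1, frames (5 0 9)
Page faults: 6.

6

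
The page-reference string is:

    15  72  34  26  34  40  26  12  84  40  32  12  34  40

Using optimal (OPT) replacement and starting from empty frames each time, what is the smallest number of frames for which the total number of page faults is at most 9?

3

f=1: 14 faults
f=2: 10 faults
f=3: 9 faults
f=4: 8 faults
f=5: 8 faults
f=6: 8 faults
f=7: 8 faults
f=8: 8 faults
Smallest f with faults ≤ 9 is 3.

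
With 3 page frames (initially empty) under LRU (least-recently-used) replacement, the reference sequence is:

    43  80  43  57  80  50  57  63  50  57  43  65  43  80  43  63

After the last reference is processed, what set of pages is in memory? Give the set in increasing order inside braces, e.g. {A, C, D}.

43 → fault, frames [43]
80 → fault, frames [43, 80]
43 → hit
57 → fault, frames [80, 43, 57]
80 → hit
50 → fault, evict 43, frames [57, 80, 50]
57 → hit
63 → fault, evict 80, frames [50, 57, 63]
50 → hit
57 → hit
43 → fault, evict 63, frames [50, 57, 43]
65 → fault, evict 50, frames [57, 43, 65]
43 → hit
80 → fault, evict 57, frames [65, 43, 80]
43 → hit
63 → fault, evict 65, frames [80, 43, 63]

{43, 63, 80}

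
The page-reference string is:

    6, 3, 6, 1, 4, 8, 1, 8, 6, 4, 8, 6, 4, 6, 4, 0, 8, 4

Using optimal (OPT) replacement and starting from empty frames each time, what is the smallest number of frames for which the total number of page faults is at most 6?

4

f=1: 18 faults
f=2: 10 faults
f=3: 7 faults
f=4: 6 faults
f=5: 6 faults
f=6: 6 faults
Smallest f with faults ≤ 6 is 4.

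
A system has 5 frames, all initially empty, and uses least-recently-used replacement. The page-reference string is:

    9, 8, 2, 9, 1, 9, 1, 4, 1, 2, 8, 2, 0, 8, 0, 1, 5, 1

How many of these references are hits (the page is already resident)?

9 -> fault, frames {9}
8 -> fault, frames {9,8}
2 -> fault, frames {9,8,2}
9 -> hit
1 -> fault, frames {8,2,9,1}
9 -> hit
1 -> hit
4 -> fault, frames {8,2,9,1,4}
1 -> hit
2 -> hit
8 -> hit
2 -> hit
0 -> fault, evict 9, frames {4,1,8,2,0}
8 -> hit
0 -> hit
1 -> hit
5 -> fault, evict 4, frames {2,8,0,1,5}
1 -> hit
Hits: 11.

11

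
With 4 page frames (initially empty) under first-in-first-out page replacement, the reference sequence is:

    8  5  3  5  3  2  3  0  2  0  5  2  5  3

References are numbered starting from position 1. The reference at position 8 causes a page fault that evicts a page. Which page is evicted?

8

pos 1: 8 -> miss, frames [8]
pos 2: 5 -> miss, frames [8, 5]
pos 3: 3 -> miss, frames [8, 5, 3]
pos 4: 5 -> hit
pos 5: 3 -> hit
pos 6: 2 -> miss, frames [8, 5, 3, 2]
pos 7: 3 -> hit
pos 8: 0 -> miss, evict 8, frames [5, 3, 2, 0]
At position 8, page 8 is evicted.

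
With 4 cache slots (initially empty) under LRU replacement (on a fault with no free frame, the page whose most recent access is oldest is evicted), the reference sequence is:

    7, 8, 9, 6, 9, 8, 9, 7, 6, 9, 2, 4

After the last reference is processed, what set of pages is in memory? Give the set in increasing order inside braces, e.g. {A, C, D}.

{2, 4, 6, 9}

7 -> fault, frames {7}
8 -> fault, frames {7,8}
9 -> fault, frames {7,8,9}
6 -> fault, frames {7,8,9,6}
9 -> hit
8 -> hit
9 -> hit
7 -> hit
6 -> hit
9 -> hit
2 -> fault, evict 8, frames {7,6,9,2}
4 -> fault, evict 7, frames {6,9,2,4}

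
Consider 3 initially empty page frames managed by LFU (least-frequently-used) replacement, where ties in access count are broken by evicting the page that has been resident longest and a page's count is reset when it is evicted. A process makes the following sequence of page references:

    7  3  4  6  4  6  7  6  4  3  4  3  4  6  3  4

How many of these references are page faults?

7 → miss, frames {7}
3 → miss, frames {7,3}
4 → miss, frames {7,3,4}
6 → miss, evict 7, frames {3,4,6}
4 → hit
6 → hit
7 → miss, evict 3, frames {4,6,7}
6 → hit
4 → hit
3 → miss, evict 7, frames {4,6,3}
4 → hit
3 → hit
4 → hit
6 → hit
3 → hit
4 → hit
Page faults: 6.

6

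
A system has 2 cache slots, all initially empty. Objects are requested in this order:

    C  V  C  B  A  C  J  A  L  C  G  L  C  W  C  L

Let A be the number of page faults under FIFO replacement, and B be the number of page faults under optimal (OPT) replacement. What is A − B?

3

Under FIFO: F F . F F F F F F F F F F F . F → 14 faults.
Under OPT: F F . F F . F . F F F . F F . F → 11 faults.
A − B = 14 − 11 = 3.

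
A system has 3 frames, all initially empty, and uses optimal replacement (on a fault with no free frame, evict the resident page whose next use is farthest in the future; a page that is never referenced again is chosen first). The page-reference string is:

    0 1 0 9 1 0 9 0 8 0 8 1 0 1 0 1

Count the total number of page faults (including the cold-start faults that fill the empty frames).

0 → fault, frames [0]
1 → fault, frames [0, 1]
0 → hit
9 → fault, frames [0, 1, 9]
1 → hit
0 → hit
9 → hit
0 → hit
8 → fault, evict 9, frames [0, 1, 8]
0 → hit
8 → hit
1 → hit
0 → hit
1 → hit
0 → hit
1 → hit
Page faults: 4.

4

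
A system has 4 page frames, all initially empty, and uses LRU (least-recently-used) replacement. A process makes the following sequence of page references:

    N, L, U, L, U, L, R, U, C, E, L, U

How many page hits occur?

5

N -> miss, frames [N]
L -> miss, frames [N, L]
U -> miss, frames [N, L, U]
L -> hit
U -> hit
L -> hit
R -> miss, frames [N, U, L, R]
U -> hit
C -> miss, evict N, frames [L, R, U, C]
E -> miss, evict L, frames [R, U, C, E]
L -> miss, evict R, frames [U, C, E, L]
U -> hit
Hits: 5.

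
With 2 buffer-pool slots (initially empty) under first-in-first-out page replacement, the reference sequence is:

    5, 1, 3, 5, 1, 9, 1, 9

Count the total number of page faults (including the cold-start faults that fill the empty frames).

5 -> fault, frames [5]
1 -> fault, frames [5, 1]
3 -> fault, evict 5, frames [1, 3]
5 -> fault, evict 1, frames [3, 5]
1 -> fault, evict 3, frames [5, 1]
9 -> fault, evict 5, frames [1, 9]
1 -> hit
9 -> hit
Page faults: 6.

6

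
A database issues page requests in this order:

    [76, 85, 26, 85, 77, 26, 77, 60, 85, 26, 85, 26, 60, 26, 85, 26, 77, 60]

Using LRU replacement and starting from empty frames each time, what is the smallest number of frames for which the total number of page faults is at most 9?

f=1: 18 faults
f=2: 12 faults
f=3: 9 faults
f=4: 5 faults
f=5: 5 faults
Smallest f with faults ≤ 9 is 3.

3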